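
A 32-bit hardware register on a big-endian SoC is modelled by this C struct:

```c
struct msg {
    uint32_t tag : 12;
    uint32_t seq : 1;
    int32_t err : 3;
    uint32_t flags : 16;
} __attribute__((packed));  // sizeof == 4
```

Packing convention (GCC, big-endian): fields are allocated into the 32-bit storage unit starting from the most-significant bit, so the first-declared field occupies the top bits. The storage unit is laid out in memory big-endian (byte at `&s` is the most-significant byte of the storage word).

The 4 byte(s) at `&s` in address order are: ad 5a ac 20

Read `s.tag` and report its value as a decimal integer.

[0]=0xad [1]=0x5a [2]=0xac [3]=0x20 (big-endian) → word 0xad5aac20
tag:12 @ bit 20 → (0xad5aac20>>20)&0xfff = 0xad5  ←
seq:1 @ bit 19 → (0xad5aac20>>19)&0x1 = 0x1
err:3 @ bit 16 → (0xad5aac20>>16)&0x7 = 0x2
flags:16 @ bit 0 → (0xad5aac20>>0)&0xffff = 0xac20

2773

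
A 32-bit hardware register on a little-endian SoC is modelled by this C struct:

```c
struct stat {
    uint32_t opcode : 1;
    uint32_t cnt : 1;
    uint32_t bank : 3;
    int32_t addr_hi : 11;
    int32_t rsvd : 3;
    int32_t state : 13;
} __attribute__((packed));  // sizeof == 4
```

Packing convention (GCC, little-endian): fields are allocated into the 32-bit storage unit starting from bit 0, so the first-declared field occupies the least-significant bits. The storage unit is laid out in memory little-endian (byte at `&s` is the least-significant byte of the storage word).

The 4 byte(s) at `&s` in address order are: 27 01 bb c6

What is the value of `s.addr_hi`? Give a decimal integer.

9

[0]=0x27 [1]=0x01 [2]=0xbb [3]=0xc6 (little-endian) → word 0xc6bb0127
opcode [0+:1] = (word>>0) & 0x1 = 1
cnt [1+:1] = (word>>1) & 0x1 = 1
bank [2+:3] = (word>>2) & 0x7 = 1
addr_hi [5+:11] = (word>>5) & 0x7ff = 9  ←
rsvd [16+:3] = (word>>16) & 0x7 = 3
state [19+:13] = (word>>19) & 0x1fff = 6359
addr_hi signed 11b, MSB=0: value = 9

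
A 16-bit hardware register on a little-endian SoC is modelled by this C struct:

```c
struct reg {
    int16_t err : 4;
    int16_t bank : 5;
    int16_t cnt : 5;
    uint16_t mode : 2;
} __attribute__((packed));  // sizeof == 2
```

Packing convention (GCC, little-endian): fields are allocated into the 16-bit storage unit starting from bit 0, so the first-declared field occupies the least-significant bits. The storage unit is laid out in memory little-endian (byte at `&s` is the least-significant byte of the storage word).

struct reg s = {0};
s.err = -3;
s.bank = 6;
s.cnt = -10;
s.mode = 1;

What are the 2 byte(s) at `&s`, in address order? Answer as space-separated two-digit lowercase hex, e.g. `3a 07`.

6d 6c

err:4 = -3 → 0xd << 0 → word 0x000d
bank:5 = 6 → 0x6 << 4 → word 0x006d
cnt:5 = -10 → 0x16 << 9 → word 0x2c6d
mode:2 = 1 → 0x1 << 14 → word 0x6c6d
word = 0x6c6d → little-endian bytes:
  [0]=0x6d  [1]=0x6c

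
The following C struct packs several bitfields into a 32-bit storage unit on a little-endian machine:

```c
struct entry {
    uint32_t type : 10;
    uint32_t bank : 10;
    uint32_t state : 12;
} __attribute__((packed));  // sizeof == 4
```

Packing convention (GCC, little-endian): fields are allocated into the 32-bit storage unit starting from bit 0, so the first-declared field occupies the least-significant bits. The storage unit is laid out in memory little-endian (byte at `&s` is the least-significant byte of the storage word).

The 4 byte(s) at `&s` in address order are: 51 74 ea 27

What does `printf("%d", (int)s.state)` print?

638

[0]=0x51 [1]=0x74 [2]=0xea [3]=0x27 (little-endian) → word 0x27ea7451
type:10 @ bit 0 → (0x27ea7451>>0)&0x3ff = 0x51
bank:10 @ bit 10 → (0x27ea7451>>10)&0x3ff = 0x29d
state:12 @ bit 20 → (0x27ea7451>>20)&0xfff = 0x27e  ←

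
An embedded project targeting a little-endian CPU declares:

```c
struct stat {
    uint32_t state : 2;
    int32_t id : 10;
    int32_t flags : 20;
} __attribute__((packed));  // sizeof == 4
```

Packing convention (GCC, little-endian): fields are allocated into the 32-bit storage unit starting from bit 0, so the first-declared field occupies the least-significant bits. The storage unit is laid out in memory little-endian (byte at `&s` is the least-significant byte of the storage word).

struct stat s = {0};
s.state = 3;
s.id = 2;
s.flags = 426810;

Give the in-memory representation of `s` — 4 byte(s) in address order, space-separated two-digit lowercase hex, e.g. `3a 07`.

0b a0 33 68

state:2 = 3 → 0x3 << 0 → word 0x00000003
id:10 = 2 → 0x2 << 2 → word 0x0000000b
flags:20 = 426810 → 0x6833a << 12 → word 0x6833a00b
word = 0x6833a00b → little-endian bytes:
  [0]=0x0b  [1]=0xa0  [2]=0x33  [3]=0x68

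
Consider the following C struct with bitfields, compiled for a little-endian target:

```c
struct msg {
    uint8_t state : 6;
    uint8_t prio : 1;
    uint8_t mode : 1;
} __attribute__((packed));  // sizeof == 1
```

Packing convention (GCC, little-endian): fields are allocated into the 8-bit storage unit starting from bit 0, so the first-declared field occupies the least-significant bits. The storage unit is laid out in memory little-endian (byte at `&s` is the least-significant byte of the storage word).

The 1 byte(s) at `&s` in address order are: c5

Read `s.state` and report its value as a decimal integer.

5

[0]=0xc5 (little-endian) → word 0xc5
state [0+:6] = (word>>0) & 0x3f = 5  ←
prio [6+:1] = (word>>6) & 0x1 = 1
mode [7+:1] = (word>>7) & 0x1 = 1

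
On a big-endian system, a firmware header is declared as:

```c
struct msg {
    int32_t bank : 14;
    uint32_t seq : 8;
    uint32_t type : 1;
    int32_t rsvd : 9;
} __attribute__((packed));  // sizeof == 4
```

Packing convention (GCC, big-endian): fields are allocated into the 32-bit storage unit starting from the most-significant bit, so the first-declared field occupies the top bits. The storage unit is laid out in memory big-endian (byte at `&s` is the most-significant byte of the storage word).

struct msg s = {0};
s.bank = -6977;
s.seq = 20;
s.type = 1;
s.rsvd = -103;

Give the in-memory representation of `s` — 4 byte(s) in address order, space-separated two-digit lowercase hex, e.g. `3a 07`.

bank:14 = -6977 → 0x24bf << 18 → word 0x92fc0000
seq:8 = 20 → 0x14 << 10 → word 0x92fc5000
type:1 = 1 → 0x1 << 9 → word 0x92fc5200
rsvd:9 = -103 → 0x199 << 0 → word 0x92fc5399
word = 0x92fc5399 → big-endian bytes:
  [0]=0x92  [1]=0xfc  [2]=0x53  [3]=0x99

92 fc 53 99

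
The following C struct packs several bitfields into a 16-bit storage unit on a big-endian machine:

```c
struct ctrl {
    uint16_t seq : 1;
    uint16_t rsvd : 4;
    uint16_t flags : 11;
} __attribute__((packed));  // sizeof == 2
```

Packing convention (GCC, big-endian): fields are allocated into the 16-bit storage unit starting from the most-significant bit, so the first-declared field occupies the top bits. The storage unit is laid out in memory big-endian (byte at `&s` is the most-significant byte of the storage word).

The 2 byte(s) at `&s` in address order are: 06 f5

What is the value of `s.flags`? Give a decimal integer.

1781

[0]=0x06 [1]=0xf5 (big-endian) → word 0x06f5
seq:1 @ bit 15 → (0x06f5>>15)&0x1 = 0x0
rsvd:4 @ bit 11 → (0x06f5>>11)&0xf = 0x0
flags:11 @ bit 0 → (0x06f5>>0)&0x7ff = 0x6f5  ←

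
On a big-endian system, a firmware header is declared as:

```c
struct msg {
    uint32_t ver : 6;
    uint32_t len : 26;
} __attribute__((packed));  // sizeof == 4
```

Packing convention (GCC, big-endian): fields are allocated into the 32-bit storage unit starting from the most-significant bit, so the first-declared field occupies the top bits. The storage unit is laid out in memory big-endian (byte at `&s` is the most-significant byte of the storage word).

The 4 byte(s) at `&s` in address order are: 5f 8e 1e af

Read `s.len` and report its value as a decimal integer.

59645615

[0]=0x5f [1]=0x8e [2]=0x1e [3]=0xaf (big-endian) → word 0x5f8e1eaf
ver [26+:6] = (word>>26) & 0x3f = 23
len [0+:26] = (word>>0) & 0x3ffffff = 59645615  ←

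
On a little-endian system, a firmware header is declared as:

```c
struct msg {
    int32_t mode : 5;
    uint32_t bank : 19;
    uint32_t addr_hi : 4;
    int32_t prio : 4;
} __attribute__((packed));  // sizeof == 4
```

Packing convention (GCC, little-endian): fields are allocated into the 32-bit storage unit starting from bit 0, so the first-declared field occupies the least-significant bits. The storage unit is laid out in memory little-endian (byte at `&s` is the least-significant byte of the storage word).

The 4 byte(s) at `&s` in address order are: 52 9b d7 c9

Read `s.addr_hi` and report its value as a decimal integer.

[0]=0x52 [1]=0x9b [2]=0xd7 [3]=0xc9 (little-endian) → word 0xc9d79b52
mode:5 @ bit 0 → (0xc9d79b52>>0)&0x1f = 0x12
bank:19 @ bit 5 → (0xc9d79b52>>5)&0x7ffff = 0x6bcda
addr_hi:4 @ bit 24 → (0xc9d79b52>>24)&0xf = 0x9  ←
prio:4 @ bit 28 → (0xc9d79b52>>28)&0xf = 0xc

9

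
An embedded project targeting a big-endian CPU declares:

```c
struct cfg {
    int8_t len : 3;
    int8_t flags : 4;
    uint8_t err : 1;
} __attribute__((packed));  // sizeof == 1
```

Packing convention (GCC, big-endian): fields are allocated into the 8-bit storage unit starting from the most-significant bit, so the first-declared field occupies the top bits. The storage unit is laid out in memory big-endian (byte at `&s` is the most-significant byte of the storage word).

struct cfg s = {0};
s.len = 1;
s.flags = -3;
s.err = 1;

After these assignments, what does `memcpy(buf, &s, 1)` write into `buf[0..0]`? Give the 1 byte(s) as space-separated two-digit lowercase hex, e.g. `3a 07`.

3b

len:3 = 1 → 0x1 << 5 → word 0x20
flags:4 = -3 → 0xd << 1 → word 0x3a
err:1 = 1 → 0x1 << 0 → word 0x3b
word = 0x3b → big-endian bytes:
  [0]=0x3b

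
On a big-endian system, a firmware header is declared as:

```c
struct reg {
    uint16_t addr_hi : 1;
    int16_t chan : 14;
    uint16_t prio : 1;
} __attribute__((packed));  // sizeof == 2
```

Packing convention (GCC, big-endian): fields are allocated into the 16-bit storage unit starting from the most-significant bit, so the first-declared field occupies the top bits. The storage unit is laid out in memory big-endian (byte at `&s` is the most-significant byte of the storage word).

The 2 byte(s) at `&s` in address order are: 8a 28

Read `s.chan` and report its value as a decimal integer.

[0]=0x8a [1]=0x28 (big-endian) → word 0x8a28
addr_hi [15+:1] = (word>>15) & 0x1 = 1
chan [1+:14] = (word>>1) & 0x3fff = 1300  ←
prio [0+:1] = (word>>0) & 0x1 = 0
chan signed 14b, MSB=0: value = 1300

1300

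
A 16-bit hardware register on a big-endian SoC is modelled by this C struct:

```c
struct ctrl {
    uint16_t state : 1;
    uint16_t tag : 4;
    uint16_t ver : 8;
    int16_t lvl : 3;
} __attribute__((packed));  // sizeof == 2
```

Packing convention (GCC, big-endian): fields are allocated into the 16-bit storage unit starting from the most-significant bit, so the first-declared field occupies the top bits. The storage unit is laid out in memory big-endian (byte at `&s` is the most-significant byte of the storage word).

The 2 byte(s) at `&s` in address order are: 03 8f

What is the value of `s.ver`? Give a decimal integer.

[0]=0x03 [1]=0x8f (big-endian) → word 0x038f
state:1 @ bit 15 → (0x038f>>15)&0x1 = 0x0
tag:4 @ bit 11 → (0x038f>>11)&0xf = 0x0
ver:8 @ bit 3 → (0x038f>>3)&0xff = 0x71  ←
lvl:3 @ bit 0 → (0x038f>>0)&0x7 = 0x7

113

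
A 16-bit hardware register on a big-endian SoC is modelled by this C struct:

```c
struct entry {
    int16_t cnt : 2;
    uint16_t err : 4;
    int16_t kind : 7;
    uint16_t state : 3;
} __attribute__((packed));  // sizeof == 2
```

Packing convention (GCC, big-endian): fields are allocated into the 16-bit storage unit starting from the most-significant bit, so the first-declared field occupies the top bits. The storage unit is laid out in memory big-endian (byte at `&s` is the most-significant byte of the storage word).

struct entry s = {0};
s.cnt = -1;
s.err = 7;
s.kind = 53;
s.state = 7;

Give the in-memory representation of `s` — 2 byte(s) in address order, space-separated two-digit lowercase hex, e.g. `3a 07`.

[14+:2] cnt=-1 & 0x3 = 0x3; word=0xc000
[10+:4] err=7 & 0xf = 0x7; word=0xdc00
[3+:7] kind=53 & 0x7f = 0x35; word=0xdda8
[0+:3] state=7 & 0x7 = 0x7; word=0xddaf
word = 0xddaf → big-endian bytes:
  [0]=0xdd  [1]=0xaf

dd af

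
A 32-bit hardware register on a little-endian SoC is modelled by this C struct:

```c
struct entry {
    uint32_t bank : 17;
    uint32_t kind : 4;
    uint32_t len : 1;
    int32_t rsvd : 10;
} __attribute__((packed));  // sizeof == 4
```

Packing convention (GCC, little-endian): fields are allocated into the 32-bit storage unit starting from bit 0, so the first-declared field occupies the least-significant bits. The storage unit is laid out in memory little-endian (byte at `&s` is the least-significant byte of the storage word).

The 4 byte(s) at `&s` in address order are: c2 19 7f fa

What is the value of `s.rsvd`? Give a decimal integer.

[0]=0xc2 [1]=0x19 [2]=0x7f [3]=0xfa (little-endian) → word 0xfa7f19c2
bank [0+:17] = (word>>0) & 0x1ffff = 72130
kind [17+:4] = (word>>17) & 0xf = 15
len [21+:1] = (word>>21) & 0x1 = 1
rsvd [22+:10] = (word>>22) & 0x3ff = 1001  ←
rsvd signed 10b, MSB=1: 1001 - 1024 = -23

-23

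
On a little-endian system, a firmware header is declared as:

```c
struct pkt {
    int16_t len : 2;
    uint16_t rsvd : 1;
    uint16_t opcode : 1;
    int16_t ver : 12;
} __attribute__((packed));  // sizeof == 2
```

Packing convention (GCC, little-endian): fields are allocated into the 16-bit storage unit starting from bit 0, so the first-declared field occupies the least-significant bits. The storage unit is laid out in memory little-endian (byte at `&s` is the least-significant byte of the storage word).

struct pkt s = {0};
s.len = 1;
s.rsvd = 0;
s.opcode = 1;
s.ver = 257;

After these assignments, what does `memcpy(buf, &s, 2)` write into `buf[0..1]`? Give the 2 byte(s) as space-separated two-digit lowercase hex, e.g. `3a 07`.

len:2 = 1 → 0x1 << 0 → word 0x0001
rsvd:1 = 0 → 0x0 << 2 → word 0x0001
opcode:1 = 1 → 0x1 << 3 → word 0x0009
ver:12 = 257 → 0x101 << 4 → word 0x1019
word = 0x1019 → little-endian bytes:
  [0]=0x19  [1]=0x10

19 10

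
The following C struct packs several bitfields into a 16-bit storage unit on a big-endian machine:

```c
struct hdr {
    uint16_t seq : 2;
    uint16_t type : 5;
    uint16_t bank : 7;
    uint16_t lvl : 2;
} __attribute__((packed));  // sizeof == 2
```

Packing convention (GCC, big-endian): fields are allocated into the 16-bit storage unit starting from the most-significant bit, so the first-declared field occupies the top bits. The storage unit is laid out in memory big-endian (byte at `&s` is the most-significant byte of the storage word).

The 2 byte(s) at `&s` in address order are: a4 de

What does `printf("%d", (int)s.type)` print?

18

[0]=0xa4 [1]=0xde (big-endian) → word 0xa4de
seq:2 @ bit 14 → (0xa4de>>14)&0x3 = 0x2
type:5 @ bit 9 → (0xa4de>>9)&0x1f = 0x12  ←
bank:7 @ bit 2 → (0xa4de>>2)&0x7f = 0x37
lvl:2 @ bit 0 → (0xa4de>>0)&0x3 = 0x2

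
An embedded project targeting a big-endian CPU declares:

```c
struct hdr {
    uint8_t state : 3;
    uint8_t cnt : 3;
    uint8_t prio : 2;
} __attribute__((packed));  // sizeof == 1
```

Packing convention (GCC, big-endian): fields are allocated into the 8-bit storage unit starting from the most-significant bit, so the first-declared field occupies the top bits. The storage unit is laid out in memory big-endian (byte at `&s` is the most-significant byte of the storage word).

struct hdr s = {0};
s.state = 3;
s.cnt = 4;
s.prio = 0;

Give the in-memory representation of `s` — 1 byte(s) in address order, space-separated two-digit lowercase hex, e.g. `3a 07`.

state (3b) val=3 bits=0x3 at bit 5: 0x60
cnt (3b) val=4 bits=0x4 at bit 2: 0x70
prio (2b) val=0 bits=0x0 at bit 0: 0x70
word = 0x70 → big-endian bytes:
  [0]=0x70

70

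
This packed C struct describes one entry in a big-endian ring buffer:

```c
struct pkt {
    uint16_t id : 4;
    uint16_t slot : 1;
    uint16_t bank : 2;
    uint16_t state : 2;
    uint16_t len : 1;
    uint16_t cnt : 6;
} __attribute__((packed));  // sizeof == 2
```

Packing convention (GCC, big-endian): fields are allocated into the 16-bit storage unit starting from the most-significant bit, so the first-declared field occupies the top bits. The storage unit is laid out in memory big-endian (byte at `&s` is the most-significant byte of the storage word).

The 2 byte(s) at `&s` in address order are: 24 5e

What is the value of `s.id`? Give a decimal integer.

[0]=0x24 [1]=0x5e (big-endian) → word 0x245e
id:4 @ bit 12 → (0x245e>>12)&0xf = 0x2  ←
slot:1 @ bit 11 → (0x245e>>11)&0x1 = 0x0
bank:2 @ bit 9 → (0x245e>>9)&0x3 = 0x2
state:2 @ bit 7 → (0x245e>>7)&0x3 = 0x0
len:1 @ bit 6 → (0x245e>>6)&0x1 = 0x1
cnt:6 @ bit 0 → (0x245e>>0)&0x3f = 0x1e

2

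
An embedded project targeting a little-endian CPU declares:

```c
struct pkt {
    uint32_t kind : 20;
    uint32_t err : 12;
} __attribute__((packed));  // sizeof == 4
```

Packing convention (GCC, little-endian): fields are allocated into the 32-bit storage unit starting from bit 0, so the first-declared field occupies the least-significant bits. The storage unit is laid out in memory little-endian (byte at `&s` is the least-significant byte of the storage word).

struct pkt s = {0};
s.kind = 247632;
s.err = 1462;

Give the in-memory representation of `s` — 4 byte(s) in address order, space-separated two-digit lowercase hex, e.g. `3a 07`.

50 c7 63 5b

[0+:20] kind=247632 & 0xfffff = 0x3c750; word=0x0003c750
[20+:12] err=1462 & 0xfff = 0x5b6; word=0x5b63c750
word = 0x5b63c750 → little-endian bytes:
  [0]=0x50  [1]=0xc7  [2]=0x63  [3]=0x5b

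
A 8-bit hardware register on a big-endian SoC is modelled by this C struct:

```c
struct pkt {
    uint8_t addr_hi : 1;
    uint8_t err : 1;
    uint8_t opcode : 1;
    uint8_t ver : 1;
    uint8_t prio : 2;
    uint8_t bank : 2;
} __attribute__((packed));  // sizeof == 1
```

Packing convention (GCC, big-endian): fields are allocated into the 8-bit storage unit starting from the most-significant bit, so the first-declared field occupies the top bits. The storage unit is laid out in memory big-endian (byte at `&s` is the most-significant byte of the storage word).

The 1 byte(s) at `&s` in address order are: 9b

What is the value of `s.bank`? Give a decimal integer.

3

[0]=0x9b (big-endian) → word 0x9b
addr_hi:1 @ bit 7 → (0x9b>>7)&0x1 = 0x1
err:1 @ bit 6 → (0x9b>>6)&0x1 = 0x0
opcode:1 @ bit 5 → (0x9b>>5)&0x1 = 0x0
ver:1 @ bit 4 → (0x9b>>4)&0x1 = 0x1
prio:2 @ bit 2 → (0x9b>>2)&0x3 = 0x2
bank:2 @ bit 0 → (0x9b>>0)&0x3 = 0x3  ←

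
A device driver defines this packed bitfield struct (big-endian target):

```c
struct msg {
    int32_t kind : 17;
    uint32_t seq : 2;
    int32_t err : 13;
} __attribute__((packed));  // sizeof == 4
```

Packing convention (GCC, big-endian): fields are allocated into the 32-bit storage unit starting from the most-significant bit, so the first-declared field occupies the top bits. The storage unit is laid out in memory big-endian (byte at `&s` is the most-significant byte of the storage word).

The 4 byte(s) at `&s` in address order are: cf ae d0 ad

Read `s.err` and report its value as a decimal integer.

[0]=0xcf [1]=0xae [2]=0xd0 [3]=0xad (big-endian) → word 0xcfaed0ad
kind:17 @ bit 15 → (0xcfaed0ad>>15)&0x1ffff = 0x19f5d
seq:2 @ bit 13 → (0xcfaed0ad>>13)&0x3 = 0x2
err:13 @ bit 0 → (0xcfaed0ad>>0)&0x1fff = 0x10ad  ←
err signed 13b, MSB=1: 4269 - 8192 = -3923

-3923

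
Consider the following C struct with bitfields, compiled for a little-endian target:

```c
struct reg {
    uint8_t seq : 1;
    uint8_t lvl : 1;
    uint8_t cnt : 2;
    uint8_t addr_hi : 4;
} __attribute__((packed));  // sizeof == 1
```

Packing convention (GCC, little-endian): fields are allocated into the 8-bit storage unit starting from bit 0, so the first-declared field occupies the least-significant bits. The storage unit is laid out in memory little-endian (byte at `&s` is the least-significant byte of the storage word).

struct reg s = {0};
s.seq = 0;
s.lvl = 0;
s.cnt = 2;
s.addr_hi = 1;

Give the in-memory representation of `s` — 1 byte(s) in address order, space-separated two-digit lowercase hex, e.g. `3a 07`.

[0+:1] seq=0 & 0x1 = 0x0; word=0x00
[1+:1] lvl=0 & 0x1 = 0x0; word=0x00
[2+:2] cnt=2 & 0x3 = 0x2; word=0x08
[4+:4] addr_hi=1 & 0xf = 0x1; word=0x18
word = 0x18 → little-endian bytes:
  [0]=0x18

18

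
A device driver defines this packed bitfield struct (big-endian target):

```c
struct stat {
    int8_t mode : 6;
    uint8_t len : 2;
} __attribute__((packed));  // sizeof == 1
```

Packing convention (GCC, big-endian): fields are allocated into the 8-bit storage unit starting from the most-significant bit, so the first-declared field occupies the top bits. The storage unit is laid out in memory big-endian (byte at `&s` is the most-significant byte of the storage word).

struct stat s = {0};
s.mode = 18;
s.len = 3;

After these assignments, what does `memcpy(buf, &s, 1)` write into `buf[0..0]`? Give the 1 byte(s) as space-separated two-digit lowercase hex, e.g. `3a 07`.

[2+:6] mode=18 & 0x3f = 0x12; word=0x48
[0+:2] len=3 & 0x3 = 0x3; word=0x4b
word = 0x4b → big-endian bytes:
  [0]=0x4b

4b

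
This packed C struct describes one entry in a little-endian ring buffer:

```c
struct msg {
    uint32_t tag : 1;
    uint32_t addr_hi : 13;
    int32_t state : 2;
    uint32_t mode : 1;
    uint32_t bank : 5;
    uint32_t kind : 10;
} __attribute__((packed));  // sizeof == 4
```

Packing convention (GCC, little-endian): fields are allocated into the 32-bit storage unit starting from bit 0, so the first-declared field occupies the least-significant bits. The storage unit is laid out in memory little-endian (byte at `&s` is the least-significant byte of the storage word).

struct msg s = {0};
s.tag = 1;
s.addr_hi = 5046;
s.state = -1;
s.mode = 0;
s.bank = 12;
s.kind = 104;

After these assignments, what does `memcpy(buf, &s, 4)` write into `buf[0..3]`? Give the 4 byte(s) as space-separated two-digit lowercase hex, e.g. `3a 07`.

6d e7 18 1a

[0+:1] tag=1 & 0x1 = 0x1; word=0x00000001
[1+:13] addr_hi=5046 & 0x1fff = 0x13b6; word=0x0000276d
[14+:2] state=-1 & 0x3 = 0x3; word=0x0000e76d
[16+:1] mode=0 & 0x1 = 0x0; word=0x0000e76d
[17+:5] bank=12 & 0x1f = 0xc; word=0x0018e76d
[22+:10] kind=104 & 0x3ff = 0x68; word=0x1a18e76d
word = 0x1a18e76d → little-endian bytes:
  [0]=0x6d  [1]=0xe7  [2]=0x18  [3]=0x1a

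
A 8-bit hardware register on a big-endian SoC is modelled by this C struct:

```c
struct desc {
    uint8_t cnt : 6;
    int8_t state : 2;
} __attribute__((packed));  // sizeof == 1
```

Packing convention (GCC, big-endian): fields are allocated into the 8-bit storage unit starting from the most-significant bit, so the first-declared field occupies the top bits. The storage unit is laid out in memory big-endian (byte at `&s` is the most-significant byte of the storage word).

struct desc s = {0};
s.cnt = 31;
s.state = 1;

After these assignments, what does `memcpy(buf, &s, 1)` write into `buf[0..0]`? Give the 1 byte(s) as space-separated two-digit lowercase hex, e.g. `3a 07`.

7d

[2+:6] cnt=31 & 0x3f = 0x1f; word=0x7c
[0+:2] state=1 & 0x3 = 0x1; word=0x7d
word = 0x7d → big-endian bytes:
  [0]=0x7d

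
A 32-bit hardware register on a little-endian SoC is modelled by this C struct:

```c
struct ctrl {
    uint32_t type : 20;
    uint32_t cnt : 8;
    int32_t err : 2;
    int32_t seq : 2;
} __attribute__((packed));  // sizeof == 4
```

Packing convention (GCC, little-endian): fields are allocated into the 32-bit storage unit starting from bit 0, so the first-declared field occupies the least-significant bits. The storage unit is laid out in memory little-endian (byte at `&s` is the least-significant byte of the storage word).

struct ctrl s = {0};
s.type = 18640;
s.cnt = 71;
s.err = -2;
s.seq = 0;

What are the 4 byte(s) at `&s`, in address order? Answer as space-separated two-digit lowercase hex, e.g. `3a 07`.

d0 48 70 24

type (20b) val=18640 bits=0x48d0 at bit 0: 0x000048d0
cnt (8b) val=71 bits=0x47 at bit 20: 0x047048d0
err (2b) val=-2 bits=0x2 at bit 28: 0x247048d0
seq (2b) val=0 bits=0x0 at bit 30: 0x247048d0
word = 0x247048d0 → little-endian bytes:
  [0]=0xd0  [1]=0x48  [2]=0x70  [3]=0x24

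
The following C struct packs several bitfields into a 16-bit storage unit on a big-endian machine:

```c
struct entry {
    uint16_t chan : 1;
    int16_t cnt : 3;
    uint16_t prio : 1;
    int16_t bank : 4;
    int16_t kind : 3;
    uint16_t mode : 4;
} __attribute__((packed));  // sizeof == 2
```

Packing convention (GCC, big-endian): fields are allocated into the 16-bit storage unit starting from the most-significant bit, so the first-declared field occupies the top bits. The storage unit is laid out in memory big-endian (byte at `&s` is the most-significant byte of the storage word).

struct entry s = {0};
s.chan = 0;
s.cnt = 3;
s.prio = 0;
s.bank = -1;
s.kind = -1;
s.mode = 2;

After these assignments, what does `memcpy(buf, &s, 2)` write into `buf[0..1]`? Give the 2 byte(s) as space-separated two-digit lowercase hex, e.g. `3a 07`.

37 f2

[15+:1] chan=0 & 0x1 = 0x0; word=0x0000
[12+:3] cnt=3 & 0x7 = 0x3; word=0x3000
[11+:1] prio=0 & 0x1 = 0x0; word=0x3000
[7+:4] bank=-1 & 0xf = 0xf; word=0x3780
[4+:3] kind=-1 & 0x7 = 0x7; word=0x37f0
[0+:4] mode=2 & 0xf = 0x2; word=0x37f2
word = 0x37f2 → big-endian bytes:
  [0]=0x37  [1]=0xf2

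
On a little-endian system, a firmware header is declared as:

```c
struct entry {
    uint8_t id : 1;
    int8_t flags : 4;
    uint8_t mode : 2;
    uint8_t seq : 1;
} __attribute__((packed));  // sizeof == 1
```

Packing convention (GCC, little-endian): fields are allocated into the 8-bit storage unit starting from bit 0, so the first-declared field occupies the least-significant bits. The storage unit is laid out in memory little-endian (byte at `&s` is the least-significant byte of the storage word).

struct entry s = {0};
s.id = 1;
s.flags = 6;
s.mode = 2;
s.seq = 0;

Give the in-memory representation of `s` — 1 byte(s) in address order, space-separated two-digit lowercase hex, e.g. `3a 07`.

4d

id (1b) val=1 bits=0x1 at bit 0: 0x01
flags (4b) val=6 bits=0x6 at bit 1: 0x0d
mode (2b) val=2 bits=0x2 at bit 5: 0x4d
seq (1b) val=0 bits=0x0 at bit 7: 0x4d
word = 0x4d → little-endian bytes:
  [0]=0x4d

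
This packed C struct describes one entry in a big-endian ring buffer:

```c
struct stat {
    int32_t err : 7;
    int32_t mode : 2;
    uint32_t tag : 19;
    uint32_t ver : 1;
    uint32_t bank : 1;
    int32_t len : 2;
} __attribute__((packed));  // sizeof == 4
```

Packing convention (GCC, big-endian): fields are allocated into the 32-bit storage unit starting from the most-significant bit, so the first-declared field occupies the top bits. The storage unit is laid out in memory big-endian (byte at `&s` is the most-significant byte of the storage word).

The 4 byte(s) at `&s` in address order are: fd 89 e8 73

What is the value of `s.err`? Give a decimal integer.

[0]=0xfd [1]=0x89 [2]=0xe8 [3]=0x73 (big-endian) → word 0xfd89e873
err:7 @ bit 25 → (0xfd89e873>>25)&0x7f = 0x7e  ←
mode:2 @ bit 23 → (0xfd89e873>>23)&0x3 = 0x3
tag:19 @ bit 4 → (0xfd89e873>>4)&0x7ffff = 0x9e87
ver:1 @ bit 3 → (0xfd89e873>>3)&0x1 = 0x0
bank:1 @ bit 2 → (0xfd89e873>>2)&0x1 = 0x0
len:2 @ bit 0 → (0xfd89e873>>0)&0x3 = 0x3
err signed 7b, MSB=1: 126 - 128 = -2

-2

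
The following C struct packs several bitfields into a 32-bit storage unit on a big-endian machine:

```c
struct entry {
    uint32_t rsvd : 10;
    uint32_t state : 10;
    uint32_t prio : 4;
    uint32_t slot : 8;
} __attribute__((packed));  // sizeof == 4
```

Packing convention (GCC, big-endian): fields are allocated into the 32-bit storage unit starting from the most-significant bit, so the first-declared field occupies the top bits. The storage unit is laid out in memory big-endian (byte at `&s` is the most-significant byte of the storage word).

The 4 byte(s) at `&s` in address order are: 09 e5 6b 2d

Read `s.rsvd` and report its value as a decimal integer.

39

[0]=0x09 [1]=0xe5 [2]=0x6b [3]=0x2d (big-endian) → word 0x09e56b2d
rsvd:10 @ bit 22 → (0x09e56b2d>>22)&0x3ff = 0x27  ←
state:10 @ bit 12 → (0x09e56b2d>>12)&0x3ff = 0x256
prio:4 @ bit 8 → (0x09e56b2d>>8)&0xf = 0xb
slot:8 @ bit 0 → (0x09e56b2d>>0)&0xff = 0x2d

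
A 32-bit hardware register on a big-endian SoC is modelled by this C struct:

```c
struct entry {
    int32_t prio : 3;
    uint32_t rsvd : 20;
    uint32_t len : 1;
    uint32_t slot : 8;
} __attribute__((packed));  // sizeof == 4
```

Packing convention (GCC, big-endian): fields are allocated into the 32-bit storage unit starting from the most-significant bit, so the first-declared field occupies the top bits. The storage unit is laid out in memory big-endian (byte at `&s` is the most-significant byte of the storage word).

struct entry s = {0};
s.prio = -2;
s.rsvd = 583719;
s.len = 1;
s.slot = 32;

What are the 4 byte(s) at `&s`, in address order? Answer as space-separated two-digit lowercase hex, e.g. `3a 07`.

prio (3b) val=-2 bits=0x6 at bit 29: 0xc0000000
rsvd (20b) val=583719 bits=0x8e827 at bit 9: 0xd1d04e00
len (1b) val=1 bits=0x1 at bit 8: 0xd1d04f00
slot (8b) val=32 bits=0x20 at bit 0: 0xd1d04f20
word = 0xd1d04f20 → big-endian bytes:
  [0]=0xd1  [1]=0xd0  [2]=0x4f  [3]=0x20

d1 d0 4f 20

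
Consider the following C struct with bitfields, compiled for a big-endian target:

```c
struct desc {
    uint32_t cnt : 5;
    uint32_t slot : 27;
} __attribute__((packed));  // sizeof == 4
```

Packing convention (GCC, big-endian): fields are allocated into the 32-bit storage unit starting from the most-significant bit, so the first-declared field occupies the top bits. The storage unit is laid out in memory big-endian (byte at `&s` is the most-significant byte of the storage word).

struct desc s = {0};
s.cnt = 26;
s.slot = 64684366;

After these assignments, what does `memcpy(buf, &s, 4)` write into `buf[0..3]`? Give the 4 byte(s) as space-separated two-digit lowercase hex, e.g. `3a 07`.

cnt (5b) val=26 bits=0x1a at bit 27: 0xd0000000
slot (27b) val=64684366 bits=0x3db014e at bit 0: 0xd3db014e
word = 0xd3db014e → big-endian bytes:
  [0]=0xd3  [1]=0xdb  [2]=0x01  [3]=0x4e

d3 db 01 4e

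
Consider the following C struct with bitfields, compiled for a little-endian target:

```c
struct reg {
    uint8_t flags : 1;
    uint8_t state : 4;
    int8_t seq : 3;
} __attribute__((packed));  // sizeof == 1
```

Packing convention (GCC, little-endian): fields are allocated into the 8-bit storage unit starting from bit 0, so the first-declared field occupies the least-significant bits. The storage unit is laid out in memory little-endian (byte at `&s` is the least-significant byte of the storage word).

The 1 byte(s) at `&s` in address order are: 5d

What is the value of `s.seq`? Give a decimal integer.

[0]=0x5d (little-endian) → word 0x5d
flags:1 @ bit 0 → (0x5d>>0)&0x1 = 0x1
state:4 @ bit 1 → (0x5d>>1)&0xf = 0xe
seq:3 @ bit 5 → (0x5d>>5)&0x7 = 0x2  ←
seq signed 3b, MSB=0: value = 2

2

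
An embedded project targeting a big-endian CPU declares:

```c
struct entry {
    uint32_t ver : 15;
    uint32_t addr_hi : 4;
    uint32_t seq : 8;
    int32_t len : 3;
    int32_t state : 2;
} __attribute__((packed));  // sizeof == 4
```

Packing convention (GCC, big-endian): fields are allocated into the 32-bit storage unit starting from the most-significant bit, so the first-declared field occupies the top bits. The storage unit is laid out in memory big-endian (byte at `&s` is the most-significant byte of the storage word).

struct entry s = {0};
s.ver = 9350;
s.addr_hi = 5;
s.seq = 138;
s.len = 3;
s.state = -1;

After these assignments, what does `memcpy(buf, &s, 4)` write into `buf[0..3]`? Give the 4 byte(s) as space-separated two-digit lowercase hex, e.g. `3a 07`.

49 0c b1 4f

[17+:15] ver=9350 & 0x7fff = 0x2486; word=0x490c0000
[13+:4] addr_hi=5 & 0xf = 0x5; word=0x490ca000
[5+:8] seq=138 & 0xff = 0x8a; word=0x490cb140
[2+:3] len=3 & 0x7 = 0x3; word=0x490cb14c
[0+:2] state=-1 & 0x3 = 0x3; word=0x490cb14f
word = 0x490cb14f → big-endian bytes:
  [0]=0x49  [1]=0x0c  [2]=0xb1  [3]=0x4f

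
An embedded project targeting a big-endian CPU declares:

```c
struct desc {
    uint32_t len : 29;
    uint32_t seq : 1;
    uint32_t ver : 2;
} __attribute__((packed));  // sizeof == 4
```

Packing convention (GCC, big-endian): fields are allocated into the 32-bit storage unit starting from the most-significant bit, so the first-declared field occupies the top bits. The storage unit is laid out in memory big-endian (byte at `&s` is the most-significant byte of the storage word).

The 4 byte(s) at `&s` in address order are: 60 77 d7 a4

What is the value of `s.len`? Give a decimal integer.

[0]=0x60 [1]=0x77 [2]=0xd7 [3]=0xa4 (big-endian) → word 0x6077d7a4
len:29 @ bit 3 → (0x6077d7a4>>3)&0x1fffffff = 0xc0efaf4  ←
seq:1 @ bit 2 → (0x6077d7a4>>2)&0x1 = 0x1
ver:2 @ bit 0 → (0x6077d7a4>>0)&0x3 = 0x0

202308340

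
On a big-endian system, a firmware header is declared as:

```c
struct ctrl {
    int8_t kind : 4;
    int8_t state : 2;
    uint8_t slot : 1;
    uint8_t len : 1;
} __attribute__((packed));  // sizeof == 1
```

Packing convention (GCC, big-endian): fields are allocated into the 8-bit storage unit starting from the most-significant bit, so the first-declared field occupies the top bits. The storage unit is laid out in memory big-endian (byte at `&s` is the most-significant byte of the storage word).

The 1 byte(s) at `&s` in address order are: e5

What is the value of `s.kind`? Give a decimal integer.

-2

[0]=0xe5 (big-endian) → word 0xe5
kind:4 @ bit 4 → (0xe5>>4)&0xf = 0xe  ←
state:2 @ bit 2 → (0xe5>>2)&0x3 = 0x1
slot:1 @ bit 1 → (0xe5>>1)&0x1 = 0x0
len:1 @ bit 0 → (0xe5>>0)&0x1 = 0x1
kind signed 4b, MSB=1: 14 - 16 = -2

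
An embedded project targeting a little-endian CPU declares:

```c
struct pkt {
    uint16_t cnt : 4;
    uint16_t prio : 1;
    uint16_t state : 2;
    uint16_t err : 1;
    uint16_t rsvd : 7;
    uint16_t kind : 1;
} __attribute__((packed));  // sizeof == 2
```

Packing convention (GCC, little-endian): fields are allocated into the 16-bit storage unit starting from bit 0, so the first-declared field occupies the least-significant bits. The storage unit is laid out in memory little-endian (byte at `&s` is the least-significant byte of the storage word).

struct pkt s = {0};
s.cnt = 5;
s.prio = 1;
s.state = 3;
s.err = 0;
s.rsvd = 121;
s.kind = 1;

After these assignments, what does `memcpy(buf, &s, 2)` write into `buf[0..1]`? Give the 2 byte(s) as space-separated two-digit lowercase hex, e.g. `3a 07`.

75 f9

[0+:4] cnt=5 & 0xf = 0x5; word=0x0005
[4+:1] prio=1 & 0x1 = 0x1; word=0x0015
[5+:2] state=3 & 0x3 = 0x3; word=0x0075
[7+:1] err=0 & 0x1 = 0x0; word=0x0075
[8+:7] rsvd=121 & 0x7f = 0x79; word=0x7975
[15+:1] kind=1 & 0x1 = 0x1; word=0xf975
word = 0xf975 → little-endian bytes:
  [0]=0x75  [1]=0xf9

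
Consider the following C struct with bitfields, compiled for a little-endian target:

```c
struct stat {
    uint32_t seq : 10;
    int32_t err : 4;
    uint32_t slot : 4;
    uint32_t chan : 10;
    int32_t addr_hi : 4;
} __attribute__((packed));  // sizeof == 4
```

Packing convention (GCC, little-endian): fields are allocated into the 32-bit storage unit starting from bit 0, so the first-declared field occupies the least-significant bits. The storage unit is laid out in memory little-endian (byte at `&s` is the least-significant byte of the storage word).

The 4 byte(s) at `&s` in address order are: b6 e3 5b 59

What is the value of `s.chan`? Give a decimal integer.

[0]=0xb6 [1]=0xe3 [2]=0x5b [3]=0x59 (little-endian) → word 0x595be3b6
seq [0+:10] = (word>>0) & 0x3ff = 950
err [10+:4] = (word>>10) & 0xf = 8
slot [14+:4] = (word>>14) & 0xf = 15
chan [18+:10] = (word>>18) & 0x3ff = 598  ←
addr_hi [28+:4] = (word>>28) & 0xf = 5

598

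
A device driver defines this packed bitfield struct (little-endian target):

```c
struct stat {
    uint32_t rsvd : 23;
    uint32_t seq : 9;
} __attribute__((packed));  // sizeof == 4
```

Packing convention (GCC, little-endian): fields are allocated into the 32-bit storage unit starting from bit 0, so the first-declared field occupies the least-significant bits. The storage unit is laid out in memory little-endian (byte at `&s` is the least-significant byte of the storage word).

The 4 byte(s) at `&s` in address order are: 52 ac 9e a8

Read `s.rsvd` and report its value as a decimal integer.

2010194

[0]=0x52 [1]=0xac [2]=0x9e [3]=0xa8 (little-endian) → word 0xa89eac52
rsvd:23 @ bit 0 → (0xa89eac52>>0)&0x7fffff = 0x1eac52  ←
seq:9 @ bit 23 → (0xa89eac52>>23)&0x1ff = 0x151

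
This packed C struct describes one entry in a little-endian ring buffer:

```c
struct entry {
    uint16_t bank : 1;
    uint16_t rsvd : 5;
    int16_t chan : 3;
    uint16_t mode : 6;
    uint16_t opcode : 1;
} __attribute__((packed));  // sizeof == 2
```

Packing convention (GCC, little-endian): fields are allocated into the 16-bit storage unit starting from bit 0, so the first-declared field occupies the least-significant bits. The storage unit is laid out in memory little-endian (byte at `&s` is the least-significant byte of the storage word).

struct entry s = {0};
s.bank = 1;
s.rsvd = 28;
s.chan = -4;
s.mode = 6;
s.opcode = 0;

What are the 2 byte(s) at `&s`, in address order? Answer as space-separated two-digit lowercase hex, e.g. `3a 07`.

bank:1 = 1 → 0x1 << 0 → word 0x0001
rsvd:5 = 28 → 0x1c << 1 → word 0x0039
chan:3 = -4 → 0x4 << 6 → word 0x0139
mode:6 = 6 → 0x6 << 9 → word 0x0d39
opcode:1 = 0 → 0x0 << 15 → word 0x0d39
word = 0x0d39 → little-endian bytes:
  [0]=0x39  [1]=0x0d

39 0d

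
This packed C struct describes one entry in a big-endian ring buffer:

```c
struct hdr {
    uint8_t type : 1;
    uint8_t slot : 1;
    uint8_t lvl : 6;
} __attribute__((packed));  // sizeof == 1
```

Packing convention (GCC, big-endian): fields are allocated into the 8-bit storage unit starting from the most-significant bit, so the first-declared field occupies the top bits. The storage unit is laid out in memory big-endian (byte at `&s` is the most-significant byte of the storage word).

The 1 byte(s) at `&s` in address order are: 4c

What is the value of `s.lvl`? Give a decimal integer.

[0]=0x4c (big-endian) → word 0x4c
type:1 @ bit 7 → (0x4c>>7)&0x1 = 0x0
slot:1 @ bit 6 → (0x4c>>6)&0x1 = 0x1
lvl:6 @ bit 0 → (0x4c>>0)&0x3f = 0xc  ←

12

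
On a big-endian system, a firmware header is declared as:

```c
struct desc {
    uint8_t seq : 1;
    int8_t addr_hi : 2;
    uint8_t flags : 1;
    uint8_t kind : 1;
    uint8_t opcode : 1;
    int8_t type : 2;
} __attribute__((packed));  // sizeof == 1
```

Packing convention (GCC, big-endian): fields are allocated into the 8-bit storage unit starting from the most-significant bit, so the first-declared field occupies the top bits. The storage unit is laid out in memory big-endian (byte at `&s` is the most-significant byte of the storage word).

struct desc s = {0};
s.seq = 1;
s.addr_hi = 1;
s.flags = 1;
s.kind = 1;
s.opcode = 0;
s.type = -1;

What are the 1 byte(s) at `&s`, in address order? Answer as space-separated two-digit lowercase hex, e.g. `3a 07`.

seq (1b) val=1 bits=0x1 at bit 7: 0x80
addr_hi (2b) val=1 bits=0x1 at bit 5: 0xa0
flags (1b) val=1 bits=0x1 at bit 4: 0xb0
kind (1b) val=1 bits=0x1 at bit 3: 0xb8
opcode (1b) val=0 bits=0x0 at bit 2: 0xb8
type (2b) val=-1 bits=0x3 at bit 0: 0xbb
word = 0xbb → big-endian bytes:
  [0]=0xbb

bb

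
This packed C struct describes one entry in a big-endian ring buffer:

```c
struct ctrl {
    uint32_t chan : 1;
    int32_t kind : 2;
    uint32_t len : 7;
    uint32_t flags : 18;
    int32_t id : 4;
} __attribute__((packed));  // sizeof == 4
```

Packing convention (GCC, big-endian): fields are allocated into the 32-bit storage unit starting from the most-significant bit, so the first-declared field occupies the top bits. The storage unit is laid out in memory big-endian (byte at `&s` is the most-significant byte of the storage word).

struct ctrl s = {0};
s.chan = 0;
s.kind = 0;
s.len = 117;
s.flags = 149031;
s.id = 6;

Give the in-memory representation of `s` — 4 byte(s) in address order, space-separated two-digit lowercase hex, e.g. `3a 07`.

[31+:1] chan=0 & 0x1 = 0x0; word=0x00000000
[29+:2] kind=0 & 0x3 = 0x0; word=0x00000000
[22+:7] len=117 & 0x7f = 0x75; word=0x1d400000
[4+:18] flags=149031 & 0x3ffff = 0x24627; word=0x1d646270
[0+:4] id=6 & 0xf = 0x6; word=0x1d646276
word = 0x1d646276 → big-endian bytes:
  [0]=0x1d  [1]=0x64  [2]=0x62  [3]=0x76

1d 64 62 76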